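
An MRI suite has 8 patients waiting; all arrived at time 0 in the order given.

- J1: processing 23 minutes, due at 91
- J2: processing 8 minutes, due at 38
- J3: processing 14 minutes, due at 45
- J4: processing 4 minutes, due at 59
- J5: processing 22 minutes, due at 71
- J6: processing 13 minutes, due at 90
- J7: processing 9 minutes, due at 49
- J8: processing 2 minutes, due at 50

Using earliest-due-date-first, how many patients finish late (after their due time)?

EDD (increasing due date): J2 J3 J7 J8 J4 J5 J6 J1.
J2: 0→8, due 38, tardiness 0
J3: 8→22, due 45, tardiness 0
J7: 22→31, due 49, tardiness 0
J8: 31→33, due 50, tardiness 0
J4: 33→37, due 59, tardiness 0
J5: 37→59, due 71, tardiness 0
J6: 59→72, due 90, tardiness 0
J1: 72→95, due 91, tardiness 4
Late patients: 1.

1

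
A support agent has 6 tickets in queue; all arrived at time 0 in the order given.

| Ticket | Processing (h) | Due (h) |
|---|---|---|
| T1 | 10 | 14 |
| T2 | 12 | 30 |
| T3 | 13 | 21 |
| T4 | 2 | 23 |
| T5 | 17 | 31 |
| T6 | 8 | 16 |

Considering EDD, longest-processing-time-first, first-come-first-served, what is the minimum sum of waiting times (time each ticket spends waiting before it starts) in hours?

EDD (increasing due date): T1 T6 T3 T4 T2 T5.
T1: waits 0, runs 0→10
T6: waits 10, runs 10→18
T3: waits 18, runs 18→31
T4: waits 31, runs 31→33
T2: waits 33, runs 33→45
T5: waits 45, runs 45→62
Sum = 0+10+18+31+33+45 = 137.
LPT (decreasing processing time): T5 T3 T2 T1 T6 T4.
T5: waits 0, runs 0→17
T3: waits 17, runs 17→30
T2: waits 30, runs 30→42
T1: waits 42, runs 42→52
T6: waits 52, runs 52→60
T4: waits 60, runs 60→62
Sum = 0+17+30+42+52+60 = 201.
FIFO (arrival order): T1 T2 T3 T4 T5 T6.
T1: waits 0, runs 0→10
T2: waits 10, runs 10→22
T3: waits 22, runs 22→35
T4: waits 35, runs 35→37
T5: waits 37, runs 37→54
T6: waits 54, runs 54→62
Sum = 0+10+22+35+37+54 = 158.
EDD 137, LPT 201, FIFO 158 → minimum 137.

137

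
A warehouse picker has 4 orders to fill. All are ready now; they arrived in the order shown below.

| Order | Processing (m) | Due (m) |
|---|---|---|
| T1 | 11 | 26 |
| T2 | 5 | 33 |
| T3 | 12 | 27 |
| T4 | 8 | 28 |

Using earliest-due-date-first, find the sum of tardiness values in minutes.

EDD (increasing due date): T1 T3 T4 T2.
T1: 0→11, due 26, tardiness 0
T3: 11→23, due 27, tardiness 0
T4: 23→31, due 28, tardiness 3
T2: 31→36, due 33, tardiness 3
Sum = 0+0+3+3 = 6.

6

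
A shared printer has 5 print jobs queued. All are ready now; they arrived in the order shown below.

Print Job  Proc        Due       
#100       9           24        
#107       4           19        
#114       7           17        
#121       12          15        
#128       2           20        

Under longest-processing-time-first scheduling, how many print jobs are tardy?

3

LPT (decreasing processing time): #121 #100 #114 #107 #128.
#121: 0→12, due 15, tardiness 0
#100: 12→21, due 24, tardiness 0
#114: 21→28, due 17, tardiness 11
#107: 28→32, due 19, tardiness 13
#128: 32→34, due 20, tardiness 14
Late print jobs: 3.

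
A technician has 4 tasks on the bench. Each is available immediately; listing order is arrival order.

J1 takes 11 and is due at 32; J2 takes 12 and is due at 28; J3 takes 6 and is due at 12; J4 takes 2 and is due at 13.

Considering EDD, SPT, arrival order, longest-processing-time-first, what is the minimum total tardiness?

EDD (increasing due date): J3 J4 J2 J1.
J3: 0→6, due 12, tardiness 0
J4: 6→8, due 13, tardiness 0
J2: 8→20, due 28, tardiness 0
J1: 20→31, due 32, tardiness 0
Sum = 0+0+0+0 = 0.
SPT (increasing processing time): J4 J3 J1 J2.
J4: 0→2, due 13, tardiness 0
J3: 2→8, due 12, tardiness 0
J1: 8→19, due 32, tardiness 0
J2: 19→31, due 28, tardiness 3
Sum = 0+0+0+3 = 3.
FIFO (arrival order): J1 J2 J3 J4.
J1: 0→11, due 32, tardiness 0
J2: 11→23, due 28, tardiness 0
J3: 23→29, due 12, tardiness 17
J4: 29→31, due 13, tardiness 18
Sum = 0+0+17+18 = 35.
LPT (decreasing processing time): J2 J1 J3 J4.
J2: 0→12, due 28, tardiness 0
J1: 12→23, due 32, tardiness 0
J3: 23→29, due 12, tardiness 17
J4: 29→31, due 13, tardiness 18
Sum = 0+0+17+18 = 35.
EDD 0, SPT 3, FIFO 35, LPT 35 → minimum 0.

0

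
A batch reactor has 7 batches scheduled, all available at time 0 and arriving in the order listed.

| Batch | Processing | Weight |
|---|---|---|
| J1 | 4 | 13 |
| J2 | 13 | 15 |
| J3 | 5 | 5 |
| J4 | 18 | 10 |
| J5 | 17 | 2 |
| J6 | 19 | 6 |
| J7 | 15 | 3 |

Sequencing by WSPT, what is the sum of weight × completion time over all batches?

1575

WSPT (decreasing weight/processing-time ratio): J1 J2 J3 J4 J6 J7 J5.
J1: finishes 4, weight 13, w·C = 52
J2: finishes 17, weight 15, w·C = 255
J3: finishes 22, weight 5, w·C = 110
J4: finishes 40, weight 10, w·C = 400
J6: finishes 59, weight 6, w·C = 354
J7: finishes 74, weight 3, w·C = 222
J5: finishes 91, weight 2, w·C = 182
Sum = 52+255+110+400+354+222+182 = 1575.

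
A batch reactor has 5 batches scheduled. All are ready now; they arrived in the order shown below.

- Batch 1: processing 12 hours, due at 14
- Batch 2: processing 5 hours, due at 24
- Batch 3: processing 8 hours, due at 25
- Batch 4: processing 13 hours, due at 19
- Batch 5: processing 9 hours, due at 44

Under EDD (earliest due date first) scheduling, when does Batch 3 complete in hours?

EDD (increasing due date): Batch 1 Batch 4 Batch 2 Batch 3 Batch 5.
Batch 1: 0→12
Batch 4: 12→25
Batch 2: 25→30
Batch 3: 30→38

38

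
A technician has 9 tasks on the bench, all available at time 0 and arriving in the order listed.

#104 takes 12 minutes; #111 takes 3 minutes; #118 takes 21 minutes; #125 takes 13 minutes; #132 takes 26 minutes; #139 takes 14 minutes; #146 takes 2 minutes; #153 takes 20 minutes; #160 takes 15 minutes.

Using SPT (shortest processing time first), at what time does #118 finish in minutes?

SPT (increasing processing time): #146 #111 #104 #125 #139 #160 #153 #118 #132.
#146: 0→2
#111: 2→5
#104: 5→17
#125: 17→30
#139: 30→44
#160: 44→59
#153: 59→79
#118: 79→100

100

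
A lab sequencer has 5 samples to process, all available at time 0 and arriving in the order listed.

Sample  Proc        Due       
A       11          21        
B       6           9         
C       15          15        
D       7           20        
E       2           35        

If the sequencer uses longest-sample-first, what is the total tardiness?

54

LPT (decreasing processing time): C A D B E.
C: 0→15, due 15, tardiness 0
A: 15→26, due 21, tardiness 5
D: 26→33, due 20, tardiness 13
B: 33→39, due 9, tardiness 30
E: 39→41, due 35, tardiness 6
Sum = 0+5+13+30+6 = 54.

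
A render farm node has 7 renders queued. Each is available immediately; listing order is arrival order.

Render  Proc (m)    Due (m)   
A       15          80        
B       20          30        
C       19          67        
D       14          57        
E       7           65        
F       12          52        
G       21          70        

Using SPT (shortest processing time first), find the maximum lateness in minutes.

57

SPT (increasing processing time): E F D A C B G.
E: 0→7, due 65, lateness -58
F: 7→19, due 52, lateness -33
D: 19→33, due 57, lateness -24
A: 33→48, due 80, lateness -32
C: 48→67, due 67, lateness 0
B: 67→87, due 30, lateness 57
G: 87→108, due 70, lateness 38
Maximum = 57.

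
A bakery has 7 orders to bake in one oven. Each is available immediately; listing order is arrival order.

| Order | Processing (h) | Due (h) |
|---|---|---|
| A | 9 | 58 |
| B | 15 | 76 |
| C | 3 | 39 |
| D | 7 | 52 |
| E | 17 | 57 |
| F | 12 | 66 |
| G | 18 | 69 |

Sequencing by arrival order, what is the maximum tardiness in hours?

FIFO (arrival order): A B C D E F G.
A: 0→9, due 58, tardiness 0
B: 9→24, due 76, tardiness 0
C: 24→27, due 39, tardiness 0
D: 27→34, due 52, tardiness 0
E: 34→51, due 57, tardiness 0
F: 51→63, due 66, tardiness 0
G: 63→81, due 69, tardiness 12
Maximum = 12.

12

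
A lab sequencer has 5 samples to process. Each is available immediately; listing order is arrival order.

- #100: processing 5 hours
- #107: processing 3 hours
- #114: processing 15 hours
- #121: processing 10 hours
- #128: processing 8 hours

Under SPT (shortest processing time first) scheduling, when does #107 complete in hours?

3

SPT (increasing processing time): #107 #100 #128 #121 #114.
#107: 0→3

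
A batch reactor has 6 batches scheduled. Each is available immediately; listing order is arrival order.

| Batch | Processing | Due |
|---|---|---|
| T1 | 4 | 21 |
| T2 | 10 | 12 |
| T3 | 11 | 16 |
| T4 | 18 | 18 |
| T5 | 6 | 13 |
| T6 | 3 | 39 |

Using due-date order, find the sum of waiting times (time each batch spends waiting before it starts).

147

EDD (increasing due date): T2 T5 T3 T4 T1 T6.
T2: waits 0, runs 0→10
T5: waits 10, runs 10→16
T3: waits 16, runs 16→27
T4: waits 27, runs 27→45
T1: waits 45, runs 45→49
T6: waits 49, runs 49→52
Sum = 0+10+16+27+45+49 = 147.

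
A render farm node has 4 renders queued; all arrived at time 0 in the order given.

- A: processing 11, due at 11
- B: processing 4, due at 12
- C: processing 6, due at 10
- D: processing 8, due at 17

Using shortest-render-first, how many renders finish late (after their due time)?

SPT (increasing processing time): B C D A.
B: 0→4, due 12, tardiness 0
C: 4→10, due 10, tardiness 0
D: 10→18, due 17, tardiness 1
A: 18→29, due 11, tardiness 18
Late renders: 2.

2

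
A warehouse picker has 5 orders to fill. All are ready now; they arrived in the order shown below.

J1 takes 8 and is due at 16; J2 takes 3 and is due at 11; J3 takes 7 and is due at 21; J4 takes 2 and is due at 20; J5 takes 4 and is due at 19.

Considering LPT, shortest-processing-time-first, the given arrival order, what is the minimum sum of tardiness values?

LPT (decreasing processing time): J1 J3 J5 J2 J4.
J1: 0→8, due 16, tardiness 0
J3: 8→15, due 21, tardiness 0
J5: 15→19, due 19, tardiness 0
J2: 19→22, due 11, tardiness 11
J4: 22→24, due 20, tardiness 4
Sum = 0+0+0+11+4 = 15.
SPT (increasing processing time): J4 J2 J5 J3 J1.
J4: 0→2, due 20, tardiness 0
J2: 2→5, due 11, tardiness 0
J5: 5→9, due 19, tardiness 0
J3: 9→16, due 21, tardiness 0
J1: 16→24, due 16, tardiness 8
Sum = 0+0+0+0+8 = 8.
FIFO (arrival order): J1 J2 J3 J4 J5.
J1: 0→8, due 16, tardiness 0
J2: 8→11, due 11, tardiness 0
J3: 11→18, due 21, tardiness 0
J4: 18→20, due 20, tardiness 0
J5: 20→24, due 19, tardiness 5
Sum = 0+0+0+0+5 = 5.
LPT 15, SPT 8, FIFO 5 → minimum 5.

5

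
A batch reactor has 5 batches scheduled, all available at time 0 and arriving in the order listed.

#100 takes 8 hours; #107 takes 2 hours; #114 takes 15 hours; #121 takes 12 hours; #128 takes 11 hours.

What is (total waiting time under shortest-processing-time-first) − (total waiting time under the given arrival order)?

-14

SPT (increasing processing time): #107 #100 #128 #121 #114.
#107: waits 0, runs 0→2
#100: waits 2, runs 2→10
#128: waits 10, runs 10→21
#121: waits 21, runs 21→33
#114: waits 33, runs 33→48
Sum = 0+2+10+21+33 = 66.
FIFO (arrival order): #100 #107 #114 #121 #128.
#100: waits 0, runs 0→8
#107: waits 8, runs 8→10
#114: waits 10, runs 10→25
#121: waits 25, runs 25→37
#128: waits 37, runs 37→48
Sum = 0+8+10+25+37 = 80.
Difference = 66 − 80 = -14.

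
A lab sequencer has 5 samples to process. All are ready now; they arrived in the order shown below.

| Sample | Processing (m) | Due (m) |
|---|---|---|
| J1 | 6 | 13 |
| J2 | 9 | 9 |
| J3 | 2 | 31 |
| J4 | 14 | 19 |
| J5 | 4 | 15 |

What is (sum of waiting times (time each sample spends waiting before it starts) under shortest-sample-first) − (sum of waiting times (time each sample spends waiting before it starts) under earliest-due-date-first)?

-35

SPT (increasing processing time): J3 J5 J1 J2 J4.
J3: waits 0, runs 0→2
J5: waits 2, runs 2→6
J1: waits 6, runs 6→12
J2: waits 12, runs 12→21
J4: waits 21, runs 21→35
Sum = 0+2+6+12+21 = 41.
EDD (increasing due date): J2 J1 J5 J4 J3.
J2: waits 0, runs 0→9
J1: waits 9, runs 9→15
J5: waits 15, runs 15→19
J4: waits 19, runs 19→33
J3: waits 33, runs 33→35
Sum = 0+9+15+19+33 = 76.
Difference = 41 − 76 = -35.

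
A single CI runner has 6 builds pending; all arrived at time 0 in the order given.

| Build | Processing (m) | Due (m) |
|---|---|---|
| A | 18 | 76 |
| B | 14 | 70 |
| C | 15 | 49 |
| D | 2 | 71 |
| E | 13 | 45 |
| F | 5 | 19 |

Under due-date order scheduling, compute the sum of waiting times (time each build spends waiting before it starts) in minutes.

EDD (increasing due date): F E C B D A.
F: waits 0, runs 0→5
E: waits 5, runs 5→18
C: waits 18, runs 18→33
B: waits 33, runs 33→47
D: waits 47, runs 47→49
A: waits 49, runs 49→67
Sum = 0+5+18+33+47+49 = 152.

152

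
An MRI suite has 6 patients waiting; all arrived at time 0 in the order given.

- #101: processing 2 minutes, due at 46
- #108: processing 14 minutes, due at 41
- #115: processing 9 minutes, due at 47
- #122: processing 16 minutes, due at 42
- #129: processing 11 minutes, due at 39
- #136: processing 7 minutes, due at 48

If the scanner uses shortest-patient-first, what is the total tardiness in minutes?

19

SPT (increasing processing time): #101 #136 #115 #129 #108 #122.
#101: 0→2, due 46, tardiness 0
#136: 2→9, due 48, tardiness 0
#115: 9→18, due 47, tardiness 0
#129: 18→29, due 39, tardiness 0
#108: 29→43, due 41, tardiness 2
#122: 43→59, due 42, tardiness 17
Sum = 0+0+0+0+2+17 = 19.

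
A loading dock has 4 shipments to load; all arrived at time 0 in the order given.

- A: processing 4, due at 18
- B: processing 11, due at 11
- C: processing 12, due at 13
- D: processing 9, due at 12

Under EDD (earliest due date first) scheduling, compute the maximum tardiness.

19

EDD (increasing due date): B D C A.
B: 0→11, due 11, tardiness 0
D: 11→20, due 12, tardiness 8
C: 20→32, due 13, tardiness 19
A: 32→36, due 18, tardiness 18
Maximum = 19.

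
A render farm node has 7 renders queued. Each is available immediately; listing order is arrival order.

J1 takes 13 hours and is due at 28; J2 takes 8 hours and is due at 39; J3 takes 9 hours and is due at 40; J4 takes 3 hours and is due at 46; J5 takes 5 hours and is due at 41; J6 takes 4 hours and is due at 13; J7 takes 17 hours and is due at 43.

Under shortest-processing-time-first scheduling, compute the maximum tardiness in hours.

16

SPT (increasing processing time): J4 J6 J5 J2 J3 J1 J7.
J4: 0→3, due 46, tardiness 0
J6: 3→7, due 13, tardiness 0
J5: 7→12, due 41, tardiness 0
J2: 12→20, due 39, tardiness 0
J3: 20→29, due 40, tardiness 0
J1: 29→42, due 28, tardiness 14
J7: 42→59, due 43, tardiness 16
Maximum = 16.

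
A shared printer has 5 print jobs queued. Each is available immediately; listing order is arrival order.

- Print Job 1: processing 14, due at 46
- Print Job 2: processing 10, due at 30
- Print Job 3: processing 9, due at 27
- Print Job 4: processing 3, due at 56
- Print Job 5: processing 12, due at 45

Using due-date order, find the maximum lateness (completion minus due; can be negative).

EDD (increasing due date): Print Job 3 Print Job 2 Print Job 5 Print Job 1 Print Job 4.
Print Job 3: 0→9, due 27, lateness -18
Print Job 2: 9→19, due 30, lateness -11
Print Job 5: 19→31, due 45, lateness -14
Print Job 1: 31→45, due 46, lateness -1
Print Job 4: 45→48, due 56, lateness -8
Maximum = -1.

-1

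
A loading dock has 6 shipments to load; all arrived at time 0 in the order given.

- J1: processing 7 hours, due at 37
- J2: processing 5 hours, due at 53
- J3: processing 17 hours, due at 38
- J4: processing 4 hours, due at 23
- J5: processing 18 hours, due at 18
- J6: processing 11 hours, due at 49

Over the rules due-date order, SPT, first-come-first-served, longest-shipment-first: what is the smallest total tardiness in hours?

25

EDD (increasing due date): J5 J4 J1 J3 J6 J2.
J5: 0→18, due 18, tardiness 0
J4: 18→22, due 23, tardiness 0
J1: 22→29, due 37, tardiness 0
J3: 29→46, due 38, tardiness 8
J6: 46→57, due 49, tardiness 8
J2: 57→62, due 53, tardiness 9
Sum = 0+0+0+8+8+9 = 25.
SPT (increasing processing time): J4 J2 J1 J6 J3 J5.
J4: 0→4, due 23, tardiness 0
J2: 4→9, due 53, tardiness 0
J1: 9→16, due 37, tardiness 0
J6: 16→27, due 49, tardiness 0
J3: 27→44, due 38, tardiness 6
J5: 44→62, due 18, tardiness 44
Sum = 0+0+0+0+6+44 = 50.
FIFO (arrival order): J1 J2 J3 J4 J5 J6.
J1: 0→7, due 37, tardiness 0
J2: 7→12, due 53, tardiness 0
J3: 12→29, due 38, tardiness 0
J4: 29→33, due 23, tardiness 10
J5: 33→51, due 18, tardiness 33
J6: 51→62, due 49, tardiness 13
Sum = 0+0+0+10+33+13 = 56.
LPT (decreasing processing time): J5 J3 J6 J1 J2 J4.
J5: 0→18, due 18, tardiness 0
J3: 18→35, due 38, tardiness 0
J6: 35→46, due 49, tardiness 0
J1: 46→53, due 37, tardiness 16
J2: 53→58, due 53, tardiness 5
J4: 58→62, due 23, tardiness 39
Sum = 0+0+0+16+5+39 = 60.
EDD 25, SPT 50, FIFO 56, LPT 60 → minimum 25.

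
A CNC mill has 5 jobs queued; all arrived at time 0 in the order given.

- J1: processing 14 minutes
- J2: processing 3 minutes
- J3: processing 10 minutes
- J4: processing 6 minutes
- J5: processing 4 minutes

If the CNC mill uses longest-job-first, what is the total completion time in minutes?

LPT (decreasing processing time): J1 J3 J4 J5 J2.
J1: 0→14
J3: 14→24
J4: 24→30
J5: 30→34
J2: 34→37
Sum = 14+24+30+34+37 = 139.

139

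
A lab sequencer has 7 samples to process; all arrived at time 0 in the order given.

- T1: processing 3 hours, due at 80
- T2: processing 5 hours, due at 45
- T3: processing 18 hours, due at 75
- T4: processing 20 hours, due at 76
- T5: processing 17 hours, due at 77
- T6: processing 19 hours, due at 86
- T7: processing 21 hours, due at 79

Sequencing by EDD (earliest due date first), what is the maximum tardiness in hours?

EDD (increasing due date): T2 T3 T4 T5 T7 T1 T6.
T2: 0→5, due 45, tardiness 0
T3: 5→23, due 75, tardiness 0
T4: 23→43, due 76, tardiness 0
T5: 43→60, due 77, tardiness 0
T7: 60→81, due 79, tardiness 2
T1: 81→84, due 80, tardiness 4
T6: 84→103, due 86, tardiness 17
Maximum = 17.

17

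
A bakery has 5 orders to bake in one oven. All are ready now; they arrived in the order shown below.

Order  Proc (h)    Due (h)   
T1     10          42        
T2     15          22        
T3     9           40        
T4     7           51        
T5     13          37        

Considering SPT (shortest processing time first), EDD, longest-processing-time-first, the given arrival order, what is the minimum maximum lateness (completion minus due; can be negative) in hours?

5

SPT (increasing processing time): T4 T3 T1 T5 T2.
T4: 0→7, due 51, lateness -44
T3: 7→16, due 40, lateness -24
T1: 16→26, due 42, lateness -16
T5: 26→39, due 37, lateness 2
T2: 39→54, due 22, lateness 32
Maximum = 32.
EDD (increasing due date): T2 T5 T3 T1 T4.
T2: 0→15, due 22, lateness -7
T5: 15→28, due 37, lateness -9
T3: 28→37, due 40, lateness -3
T1: 37→47, due 42, lateness 5
T4: 47→54, due 51, lateness 3
Maximum = 5.
LPT (decreasing processing time): T2 T5 T1 T3 T4.
T2: 0→15, due 22, lateness -7
T5: 15→28, due 37, lateness -9
T1: 28→38, due 42, lateness -4
T3: 38→47, due 40, lateness 7
T4: 47→54, due 51, lateness 3
Maximum = 7.
FIFO (arrival order): T1 T2 T3 T4 T5.
T1: 0→10, due 42, lateness -32
T2: 10→25, due 22, lateness 3
T3: 25→34, due 40, lateness -6
T4: 34→41, due 51, lateness -10
T5: 41→54, due 37, lateness 17
Maximum = 17.
SPT 32, EDD 5, LPT 7, FIFO 17 → minimum 5.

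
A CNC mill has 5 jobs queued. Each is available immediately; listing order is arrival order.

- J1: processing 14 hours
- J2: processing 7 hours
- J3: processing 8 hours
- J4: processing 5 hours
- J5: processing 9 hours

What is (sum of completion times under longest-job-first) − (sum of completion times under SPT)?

40

LPT (decreasing processing time): J1 J5 J3 J2 J4.
J1: 0→14
J5: 14→23
J3: 23→31
J2: 31→38
J4: 38→43
Sum = 14+23+31+38+43 = 149.
SPT (increasing processing time): J4 J2 J3 J5 J1.
J4: 0→5
J2: 5→12
J3: 12→20
J5: 20→29
J1: 29→43
Sum = 5+12+20+29+43 = 109.
Difference = 149 − 109 = 40.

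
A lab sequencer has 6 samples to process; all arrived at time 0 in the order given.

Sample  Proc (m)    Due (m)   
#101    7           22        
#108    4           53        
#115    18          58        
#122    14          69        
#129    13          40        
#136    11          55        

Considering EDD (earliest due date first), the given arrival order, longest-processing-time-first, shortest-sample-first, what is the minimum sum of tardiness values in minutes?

EDD (increasing due date): #101 #129 #108 #136 #115 #122.
#101: 0→7, due 22, tardiness 0
#129: 7→20, due 40, tardiness 0
#108: 20→24, due 53, tardiness 0
#136: 24→35, due 55, tardiness 0
#115: 35→53, due 58, tardiness 0
#122: 53→67, due 69, tardiness 0
Sum = 0+0+0+0+0+0 = 0.
FIFO (arrival order): #101 #108 #115 #122 #129 #136.
#101: 0→7, due 22, tardiness 0
#108: 7→11, due 53, tardiness 0
#115: 11→29, due 58, tardiness 0
#122: 29→43, due 69, tardiness 0
#129: 43→56, due 40, tardiness 16
#136: 56→67, due 55, tardiness 12
Sum = 0+0+0+0+16+12 = 28.
LPT (decreasing processing time): #115 #122 #129 #136 #101 #108.
#115: 0→18, due 58, tardiness 0
#122: 18→32, due 69, tardiness 0
#129: 32→45, due 40, tardiness 5
#136: 45→56, due 55, tardiness 1
#101: 56→63, due 22, tardiness 41
#108: 63→67, due 53, tardiness 14
Sum = 0+0+5+1+41+14 = 61.
SPT (increasing processing time): #108 #101 #136 #129 #122 #115.
#108: 0→4, due 53, tardiness 0
#101: 4→11, due 22, tardiness 0
#136: 11→22, due 55, tardiness 0
#129: 22→35, due 40, tardiness 0
#122: 35→49, due 69, tardiness 0
#115: 49→67, due 58, tardiness 9
Sum = 0+0+0+0+0+9 = 9.
EDD 0, FIFO 28, LPT 61, SPT 9 → minimum 0.

0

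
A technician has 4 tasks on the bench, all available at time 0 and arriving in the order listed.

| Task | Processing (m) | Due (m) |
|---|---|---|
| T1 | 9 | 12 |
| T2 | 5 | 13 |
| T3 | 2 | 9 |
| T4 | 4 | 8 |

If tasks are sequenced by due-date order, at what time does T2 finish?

EDD (increasing due date): T4 T3 T1 T2.
T4: 0→4
T3: 4→6
T1: 6→15
T2: 15→20

20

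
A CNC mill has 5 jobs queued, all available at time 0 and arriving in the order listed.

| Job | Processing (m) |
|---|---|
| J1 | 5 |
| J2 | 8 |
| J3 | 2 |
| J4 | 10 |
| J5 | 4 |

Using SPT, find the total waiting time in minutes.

SPT (increasing processing time): J3 J5 J1 J2 J4.
J3: waits 0, runs 0→2
J5: waits 2, runs 2→6
J1: waits 6, runs 6→11
J2: waits 11, runs 11→19
J4: waits 19, runs 19→29
Sum = 0+2+6+11+19 = 38.

38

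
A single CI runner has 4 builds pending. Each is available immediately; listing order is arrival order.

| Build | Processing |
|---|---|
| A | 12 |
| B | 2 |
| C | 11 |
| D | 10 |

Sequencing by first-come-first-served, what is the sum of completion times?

FIFO (arrival order): A B C D.
A: 0→12
B: 12→14
C: 14→25
D: 25→35
Sum = 12+14+25+35 = 86.

86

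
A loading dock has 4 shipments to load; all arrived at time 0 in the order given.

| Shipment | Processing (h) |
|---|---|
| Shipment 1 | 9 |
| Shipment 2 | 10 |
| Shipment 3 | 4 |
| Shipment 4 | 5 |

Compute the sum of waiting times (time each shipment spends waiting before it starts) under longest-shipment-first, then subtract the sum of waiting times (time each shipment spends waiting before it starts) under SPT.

22

LPT (decreasing processing time): Shipment 2 Shipment 1 Shipment 4 Shipment 3.
Shipment 2: waits 0, runs 0→10
Shipment 1: waits 10, runs 10→19
Shipment 4: waits 19, runs 19→24
Shipment 3: waits 24, runs 24→28
Sum = 0+10+19+24 = 53.
SPT (increasing processing time): Shipment 3 Shipment 4 Shipment 1 Shipment 2.
Shipment 3: waits 0, runs 0→4
Shipment 4: waits 4, runs 4→9
Shipment 1: waits 9, runs 9→18
Shipment 2: waits 18, runs 18→28
Sum = 0+4+9+18 = 31.
Difference = 53 − 31 = 22.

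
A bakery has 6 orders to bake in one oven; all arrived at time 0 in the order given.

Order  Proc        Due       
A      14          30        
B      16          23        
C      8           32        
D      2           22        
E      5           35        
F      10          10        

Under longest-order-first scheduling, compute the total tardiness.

LPT (decreasing processing time): B A F C E D.
B: 0→16, due 23, tardiness 0
A: 16→30, due 30, tardiness 0
F: 30→40, due 10, tardiness 30
C: 40→48, due 32, tardiness 16
E: 48→53, due 35, tardiness 18
D: 53→55, due 22, tardiness 33
Sum = 0+0+30+16+18+33 = 97.

97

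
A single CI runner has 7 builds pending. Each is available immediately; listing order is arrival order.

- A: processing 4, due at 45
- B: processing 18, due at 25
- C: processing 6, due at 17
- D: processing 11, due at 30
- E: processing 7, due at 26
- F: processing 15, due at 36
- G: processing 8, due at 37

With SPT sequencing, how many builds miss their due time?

SPT (increasing processing time): A C E G D F B.
A: 0→4, due 45, tardiness 0
C: 4→10, due 17, tardiness 0
E: 10→17, due 26, tardiness 0
G: 17→25, due 37, tardiness 0
D: 25→36, due 30, tardiness 6
F: 36→51, due 36, tardiness 15
B: 51→69, due 25, tardiness 44
Late builds: 3.

3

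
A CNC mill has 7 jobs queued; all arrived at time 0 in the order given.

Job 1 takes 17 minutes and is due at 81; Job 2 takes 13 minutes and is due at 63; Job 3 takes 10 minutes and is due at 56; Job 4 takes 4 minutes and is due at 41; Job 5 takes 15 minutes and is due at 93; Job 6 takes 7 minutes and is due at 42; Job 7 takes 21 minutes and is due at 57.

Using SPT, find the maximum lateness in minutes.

30

SPT (increasing processing time): Job 4 Job 6 Job 3 Job 2 Job 5 Job 1 Job 7.
Job 4: 0→4, due 41, lateness -37
Job 6: 4→11, due 42, lateness -31
Job 3: 11→21, due 56, lateness -35
Job 2: 21→34, due 63, lateness -29
Job 5: 34→49, due 93, lateness -44
Job 1: 49→66, due 81, lateness -15
Job 7: 66→87, due 57, lateness 30
Maximum = 30.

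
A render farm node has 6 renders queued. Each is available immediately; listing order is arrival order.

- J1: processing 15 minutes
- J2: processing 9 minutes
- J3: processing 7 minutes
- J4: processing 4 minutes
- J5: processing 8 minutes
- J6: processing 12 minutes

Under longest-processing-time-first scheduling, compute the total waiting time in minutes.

173

LPT (decreasing processing time): J1 J6 J2 J5 J3 J4.
J1: waits 0, runs 0→15
J6: waits 15, runs 15→27
J2: waits 27, runs 27→36
J5: waits 36, runs 36→44
J3: waits 44, runs 44→51
J4: waits 51, runs 51→55
Sum = 0+15+27+36+44+51 = 173.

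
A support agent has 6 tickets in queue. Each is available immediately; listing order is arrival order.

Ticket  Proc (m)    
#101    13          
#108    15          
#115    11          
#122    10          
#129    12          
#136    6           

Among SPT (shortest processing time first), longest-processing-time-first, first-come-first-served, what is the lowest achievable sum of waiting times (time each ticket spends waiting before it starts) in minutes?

SPT (increasing processing time): #136 #122 #115 #129 #101 #108.
#136: waits 0, runs 0→6
#122: waits 6, runs 6→16
#115: waits 16, runs 16→27
#129: waits 27, runs 27→39
#101: waits 39, runs 39→52
#108: waits 52, runs 52→67
Sum = 0+6+16+27+39+52 = 140.
LPT (decreasing processing time): #108 #101 #129 #115 #122 #136.
#108: waits 0, runs 0→15
#101: waits 15, runs 15→28
#129: waits 28, runs 28→40
#115: waits 40, runs 40→51
#122: waits 51, runs 51→61
#136: waits 61, runs 61→67
Sum = 0+15+28+40+51+61 = 195.
FIFO (arrival order): #101 #108 #115 #122 #129 #136.
#101: waits 0, runs 0→13
#108: waits 13, runs 13→28
#115: waits 28, runs 28→39
#122: waits 39, runs 39→49
#129: waits 49, runs 49→61
#136: waits 61, runs 61→67
Sum = 0+13+28+39+49+61 = 190.
SPT 140, LPT 195, FIFO 190 → minimum 140.

140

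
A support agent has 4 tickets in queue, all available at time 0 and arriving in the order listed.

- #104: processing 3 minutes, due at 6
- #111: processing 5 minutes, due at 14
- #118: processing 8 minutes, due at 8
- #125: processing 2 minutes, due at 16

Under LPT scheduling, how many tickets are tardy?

2

LPT (decreasing processing time): #118 #111 #104 #125.
#118: 0→8, due 8, tardiness 0
#111: 8→13, due 14, tardiness 0
#104: 13→16, due 6, tardiness 10
#125: 16→18, due 16, tardiness 2
Late tickets: 2.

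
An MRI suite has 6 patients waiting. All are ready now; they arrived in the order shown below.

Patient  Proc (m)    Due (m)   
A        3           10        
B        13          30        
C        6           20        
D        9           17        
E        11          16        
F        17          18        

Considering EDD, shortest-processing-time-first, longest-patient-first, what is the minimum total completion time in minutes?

EDD (increasing due date): A E D F C B.
A: 0→3
E: 3→14
D: 14→23
F: 23→40
C: 40→46
B: 46→59
Sum = 3+14+23+40+46+59 = 185.
SPT (increasing processing time): A C D E B F.
A: 0→3
C: 3→9
D: 9→18
E: 18→29
B: 29→42
F: 42→59
Sum = 3+9+18+29+42+59 = 160.
LPT (decreasing processing time): F B E D C A.
F: 0→17
B: 17→30
E: 30→41
D: 41→50
C: 50→56
A: 56→59
Sum = 17+30+41+50+56+59 = 253.
EDD 185, SPT 160, LPT 253 → minimum 160.

160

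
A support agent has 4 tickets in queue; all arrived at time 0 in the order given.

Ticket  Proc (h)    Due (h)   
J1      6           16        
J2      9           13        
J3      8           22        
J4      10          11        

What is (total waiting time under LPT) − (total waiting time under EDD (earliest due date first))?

2

LPT (decreasing processing time): J4 J2 J3 J1.
J4: waits 0, runs 0→10
J2: waits 10, runs 10→19
J3: waits 19, runs 19→27
J1: waits 27, runs 27→33
Sum = 0+10+19+27 = 56.
EDD (increasing due date): J4 J2 J1 J3.
J4: waits 0, runs 0→10
J2: waits 10, runs 10→19
J1: waits 19, runs 19→25
J3: waits 25, runs 25→33
Sum = 0+10+19+25 = 54.
Difference = 56 − 54 = 2.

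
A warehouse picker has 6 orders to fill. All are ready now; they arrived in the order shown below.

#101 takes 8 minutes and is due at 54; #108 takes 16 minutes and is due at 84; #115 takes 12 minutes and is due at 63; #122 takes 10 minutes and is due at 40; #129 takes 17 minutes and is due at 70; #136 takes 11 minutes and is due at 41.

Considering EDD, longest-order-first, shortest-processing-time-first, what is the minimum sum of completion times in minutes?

EDD (increasing due date): #122 #136 #101 #115 #129 #108.
#122: 0→10
#136: 10→21
#101: 21→29
#115: 29→41
#129: 41→58
#108: 58→74
Sum = 10+21+29+41+58+74 = 233.
LPT (decreasing processing time): #129 #108 #115 #136 #122 #101.
#129: 0→17
#108: 17→33
#115: 33→45
#136: 45→56
#122: 56→66
#101: 66→74
Sum = 17+33+45+56+66+74 = 291.
SPT (increasing processing time): #101 #122 #136 #115 #108 #129.
#101: 0→8
#122: 8→18
#136: 18→29
#115: 29→41
#108: 41→57
#129: 57→74
Sum = 8+18+29+41+57+74 = 227.
EDD 233, LPT 291, SPT 227 → minimum 227.

227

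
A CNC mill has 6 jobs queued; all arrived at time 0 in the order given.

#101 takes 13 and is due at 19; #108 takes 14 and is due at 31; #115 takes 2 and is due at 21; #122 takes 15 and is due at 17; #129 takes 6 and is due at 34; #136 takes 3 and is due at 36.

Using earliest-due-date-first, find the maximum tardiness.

17

EDD (increasing due date): #122 #101 #115 #108 #129 #136.
#122: 0→15, due 17, tardiness 0
#101: 15→28, due 19, tardiness 9
#115: 28→30, due 21, tardiness 9
#108: 30→44, due 31, tardiness 13
#129: 44→50, due 34, tardiness 16
#136: 50→53, due 36, tardiness 17
Maximum = 17.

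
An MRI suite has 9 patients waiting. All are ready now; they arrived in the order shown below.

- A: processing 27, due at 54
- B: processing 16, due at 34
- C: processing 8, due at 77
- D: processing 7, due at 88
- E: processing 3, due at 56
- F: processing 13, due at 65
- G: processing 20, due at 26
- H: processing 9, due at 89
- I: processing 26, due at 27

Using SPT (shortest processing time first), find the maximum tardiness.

SPT (increasing processing time): E D C H F B G I A.
E: 0→3, due 56, tardiness 0
D: 3→10, due 88, tardiness 0
C: 10→18, due 77, tardiness 0
H: 18→27, due 89, tardiness 0
F: 27→40, due 65, tardiness 0
B: 40→56, due 34, tardiness 22
G: 56→76, due 26, tardiness 50
I: 76→102, due 27, tardiness 75
A: 102→129, due 54, tardiness 75
Maximum = 75.

75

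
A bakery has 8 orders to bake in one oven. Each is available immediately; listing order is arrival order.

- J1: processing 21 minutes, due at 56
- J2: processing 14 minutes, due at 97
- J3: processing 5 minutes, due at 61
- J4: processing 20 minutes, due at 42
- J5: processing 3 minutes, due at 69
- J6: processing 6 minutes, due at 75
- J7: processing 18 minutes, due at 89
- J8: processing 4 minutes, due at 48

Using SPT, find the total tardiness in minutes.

63

SPT (increasing processing time): J5 J8 J3 J6 J2 J7 J4 J1.
J5: 0→3, due 69, tardiness 0
J8: 3→7, due 48, tardiness 0
J3: 7→12, due 61, tardiness 0
J6: 12→18, due 75, tardiness 0
J2: 18→32, due 97, tardiness 0
J7: 32→50, due 89, tardiness 0
J4: 50→70, due 42, tardiness 28
J1: 70→91, due 56, tardiness 35
Sum = 0+0+0+0+0+0+28+35 = 63.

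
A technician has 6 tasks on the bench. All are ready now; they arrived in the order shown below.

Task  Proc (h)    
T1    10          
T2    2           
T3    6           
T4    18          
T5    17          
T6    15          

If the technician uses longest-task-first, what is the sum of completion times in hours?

LPT (decreasing processing time): T4 T5 T6 T1 T3 T2.
T4: 0→18
T5: 18→35
T6: 35→50
T1: 50→60
T3: 60→66
T2: 66→68
Sum = 18+35+50+60+66+68 = 297.

297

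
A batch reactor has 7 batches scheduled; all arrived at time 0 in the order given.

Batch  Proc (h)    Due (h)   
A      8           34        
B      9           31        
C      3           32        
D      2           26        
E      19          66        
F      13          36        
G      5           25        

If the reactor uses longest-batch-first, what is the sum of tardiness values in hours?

LPT (decreasing processing time): E F B A G C D.
E: 0→19, due 66, tardiness 0
F: 19→32, due 36, tardiness 0
B: 32→41, due 31, tardiness 10
A: 41→49, due 34, tardiness 15
G: 49→54, due 25, tardiness 29
C: 54→57, due 32, tardiness 25
D: 57→59, due 26, tardiness 33
Sum = 0+0+10+15+29+25+33 = 112.

112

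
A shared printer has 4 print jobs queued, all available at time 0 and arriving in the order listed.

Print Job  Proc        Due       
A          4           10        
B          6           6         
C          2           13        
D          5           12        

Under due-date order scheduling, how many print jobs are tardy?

2

EDD (increasing due date): B A D C.
B: 0→6, due 6, tardiness 0
A: 6→10, due 10, tardiness 0
D: 10→15, due 12, tardiness 3
C: 15→17, due 13, tardiness 4
Late print jobs: 2.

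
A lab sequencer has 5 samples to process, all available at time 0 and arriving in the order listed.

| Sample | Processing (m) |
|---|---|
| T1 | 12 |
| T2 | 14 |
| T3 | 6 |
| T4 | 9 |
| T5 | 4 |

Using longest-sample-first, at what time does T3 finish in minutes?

41

LPT (decreasing processing time): T2 T1 T4 T3 T5.
T2: 0→14
T1: 14→26
T4: 26→35
T3: 35→41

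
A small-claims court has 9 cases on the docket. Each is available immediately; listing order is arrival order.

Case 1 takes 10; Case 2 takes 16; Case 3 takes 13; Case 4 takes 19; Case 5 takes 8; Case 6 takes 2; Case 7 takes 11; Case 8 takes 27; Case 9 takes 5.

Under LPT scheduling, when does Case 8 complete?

27

LPT (decreasing processing time): Case 8 Case 4 Case 2 Case 3 Case 7 Case 1 Case 5 Case 9 Case 6.
Case 8: 0→27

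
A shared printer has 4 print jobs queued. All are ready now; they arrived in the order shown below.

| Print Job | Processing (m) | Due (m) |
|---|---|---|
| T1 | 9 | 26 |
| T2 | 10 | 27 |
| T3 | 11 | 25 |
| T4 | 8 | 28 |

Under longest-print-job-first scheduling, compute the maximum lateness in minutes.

LPT (decreasing processing time): T3 T2 T1 T4.
T3: 0→11, due 25, lateness -14
T2: 11→21, due 27, lateness -6
T1: 21→30, due 26, lateness 4
T4: 30→38, due 28, lateness 10
Maximum = 10.

10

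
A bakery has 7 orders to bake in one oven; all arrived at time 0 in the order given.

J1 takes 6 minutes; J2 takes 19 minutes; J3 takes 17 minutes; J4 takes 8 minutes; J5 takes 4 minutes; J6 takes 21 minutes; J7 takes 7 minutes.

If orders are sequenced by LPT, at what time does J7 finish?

LPT (decreasing processing time): J6 J2 J3 J4 J7 J1 J5.
J6: 0→21
J2: 21→40
J3: 40→57
J4: 57→65
J7: 65→72

72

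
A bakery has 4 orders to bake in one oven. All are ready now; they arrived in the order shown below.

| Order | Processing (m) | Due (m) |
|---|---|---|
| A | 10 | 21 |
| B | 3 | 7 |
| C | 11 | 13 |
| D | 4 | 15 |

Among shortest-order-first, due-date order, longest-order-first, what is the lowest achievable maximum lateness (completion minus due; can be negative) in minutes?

SPT (increasing processing time): B D A C.
B: 0→3, due 7, lateness -4
D: 3→7, due 15, lateness -8
A: 7→17, due 21, lateness -4
C: 17→28, due 13, lateness 15
Maximum = 15.
EDD (increasing due date): B C D A.
B: 0→3, due 7, lateness -4
C: 3→14, due 13, lateness 1
D: 14→18, due 15, lateness 3
A: 18→28, due 21, lateness 7
Maximum = 7.
LPT (decreasing processing time): C A D B.
C: 0→11, due 13, lateness -2
A: 11→21, due 21, lateness 0
D: 21→25, due 15, lateness 10
B: 25→28, due 7, lateness 21
Maximum = 21.
SPT 15, EDD 7, LPT 21 → minimum 7.

7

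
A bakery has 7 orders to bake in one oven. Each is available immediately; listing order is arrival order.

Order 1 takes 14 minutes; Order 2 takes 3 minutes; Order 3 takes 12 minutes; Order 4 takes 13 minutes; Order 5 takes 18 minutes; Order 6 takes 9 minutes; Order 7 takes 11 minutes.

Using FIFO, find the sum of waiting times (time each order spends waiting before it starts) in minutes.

231

FIFO (arrival order): Order 1 Order 2 Order 3 Order 4 Order 5 Order 6 Order 7.
Order 1: waits 0, runs 0→14
Order 2: waits 14, runs 14→17
Order 3: waits 17, runs 17→29
Order 4: waits 29, runs 29→42
Order 5: waits 42, runs 42→60
Order 6: waits 60, runs 60→69
Order 7: waits 69, runs 69→80
Sum = 0+14+17+29+42+60+69 = 231.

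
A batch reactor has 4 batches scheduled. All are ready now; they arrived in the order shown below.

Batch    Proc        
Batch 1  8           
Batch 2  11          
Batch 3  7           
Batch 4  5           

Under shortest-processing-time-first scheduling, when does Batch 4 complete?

5

SPT (increasing processing time): Batch 4 Batch 3 Batch 1 Batch 2.
Batch 4: 0→5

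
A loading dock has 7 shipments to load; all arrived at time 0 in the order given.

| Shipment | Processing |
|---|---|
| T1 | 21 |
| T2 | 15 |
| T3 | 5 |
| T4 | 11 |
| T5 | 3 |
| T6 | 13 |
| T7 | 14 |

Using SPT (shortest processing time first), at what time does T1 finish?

SPT (increasing processing time): T5 T3 T4 T6 T7 T2 T1.
T5: 0→3
T3: 3→8
T4: 8→19
T6: 19→32
T7: 32→46
T2: 46→61
T1: 61→82

82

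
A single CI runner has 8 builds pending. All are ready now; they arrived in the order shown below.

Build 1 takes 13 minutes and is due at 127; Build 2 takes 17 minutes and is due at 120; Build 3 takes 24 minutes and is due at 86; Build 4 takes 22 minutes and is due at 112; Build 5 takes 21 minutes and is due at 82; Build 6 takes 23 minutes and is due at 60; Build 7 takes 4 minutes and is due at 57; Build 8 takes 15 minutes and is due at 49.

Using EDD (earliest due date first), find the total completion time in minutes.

EDD (increasing due date): Build 8 Build 7 Build 6 Build 5 Build 3 Build 4 Build 2 Build 1.
Build 8: 0→15
Build 7: 15→19
Build 6: 19→42
Build 5: 42→63
Build 3: 63→87
Build 4: 87→109
Build 2: 109→126
Build 1: 126→139
Sum = 15+19+42+63+87+109+126+139 = 600.

600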